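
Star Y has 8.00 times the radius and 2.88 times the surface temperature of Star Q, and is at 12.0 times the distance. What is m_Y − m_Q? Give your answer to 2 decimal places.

L_Y/L_Q = (8.00)²(2.88)⁴ = 4403.
F_Y/F_Q = (L_Y/L_Q)/(d_Y/d_Q)² = 4403/144.0 = 30.58.
m_Y − m_Q = −2.5 log₁₀(30.58) = -3.71.

-3.71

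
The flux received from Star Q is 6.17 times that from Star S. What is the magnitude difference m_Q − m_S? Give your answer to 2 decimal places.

m_Q − m_S = −2.5 log₁₀(F_Q/F_S) = −2.5 log₁₀(6.17) = −2.5 × (0.790) = -1.976.

-1.98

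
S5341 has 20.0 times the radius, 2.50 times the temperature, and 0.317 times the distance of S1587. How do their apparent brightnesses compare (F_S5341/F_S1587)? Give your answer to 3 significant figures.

L_S5341/L_S1587 = (R_S5341/R_S1587)²(T_S5341/T_S1587)⁴ = (20.0)² × (2.50)⁴ = 1.562×10^4.
F_S5341/F_S1587 = (L_S5341/L_S1587)/(d_S5341/d_S1587)² = 1.562×10^4 / (0.317)² = 1.555×10^5.

1.55×10^5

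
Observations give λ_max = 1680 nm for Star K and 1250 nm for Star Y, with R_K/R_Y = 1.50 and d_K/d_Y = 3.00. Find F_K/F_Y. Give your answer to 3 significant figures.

Wien's law: T_K/T_Y = λ_Y/λ_K = 1250/1680 = 0.7440.
L_K/L_Y = (R_K/R_Y)²(T_K/T_Y)⁴ = (1.50)²(0.7440)⁴ = 0.6896.
F_K/F_Y = (L_K/L_Y)/(d_K/d_Y)² = 0.6896/(3.00)² = 0.07662.

0.0766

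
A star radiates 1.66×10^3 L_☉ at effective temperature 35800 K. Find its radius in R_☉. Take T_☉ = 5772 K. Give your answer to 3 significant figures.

R/R_☉ = √(L/L_☉) / (T/T_☉)² = √(1.66×10^3) / (6.202)²
       = 40.74 / 38.47 = 1.059.

1.06 R_☉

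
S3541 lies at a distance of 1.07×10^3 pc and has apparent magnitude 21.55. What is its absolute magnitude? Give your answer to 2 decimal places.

11.40

M = m − 5 log₁₀(d/10 pc) = 21.55 − 5 log₁₀(1.07×10^3/10)
  = 21.55 − 5 × 2.029 = 21.55 − 10.15 = 11.40.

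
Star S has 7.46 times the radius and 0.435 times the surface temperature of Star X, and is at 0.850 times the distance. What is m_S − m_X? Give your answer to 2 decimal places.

L_S/L_X = (7.46)²(0.435)⁴ = 1.993.
F_S/F_X = (L_S/L_X)/(d_S/d_X)² = 1.993/0.7225 = 2.758.
m_S − m_X = −2.5 log₁₀(2.758) = -1.10.

-1.10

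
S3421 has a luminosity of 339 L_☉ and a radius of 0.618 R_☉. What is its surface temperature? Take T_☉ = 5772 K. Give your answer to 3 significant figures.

T/T_☉ = (L/L_☉)^(1/4) / (R/R_☉)^(1/2)
T = 5772 × (339)^(1/4) / √(0.618) = 5772 × 4.291 / 0.7861 = 3.151×10^4 K.

3.15×10^4 K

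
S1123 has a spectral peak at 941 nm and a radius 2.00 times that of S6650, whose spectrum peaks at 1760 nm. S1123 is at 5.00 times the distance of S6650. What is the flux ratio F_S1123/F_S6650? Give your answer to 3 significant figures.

1.96

Wien's law: T_S1123/T_S6650 = λ_S6650/λ_S1123 = 1760/941 = 1.870.
L_S1123/L_S6650 = (R_S1123/R_S6650)²(T_S1123/T_S6650)⁴ = (2.00)²(1.870)⁴ = 48.95.
F_S1123/F_S6650 = (L_S1123/L_S6650)/(d_S1123/d_S6650)² = 48.95/(5.00)² = 1.958.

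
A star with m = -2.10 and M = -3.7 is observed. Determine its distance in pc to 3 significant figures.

m − M = 5 log₁₀(d/10 pc)
-2.10 − (-3.7) = 1.60 = 5 log₁₀(d/10)
d = 10 × 10^(1.60/5) = 10 × 10^0.320 = 20.89 pc.

20.9 pc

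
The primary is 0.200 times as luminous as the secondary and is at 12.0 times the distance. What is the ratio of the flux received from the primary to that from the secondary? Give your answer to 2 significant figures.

0.0014

F = L/(4πd²), so F_p/F_s = (L_p/L_s) / (d_p/d_s)²
= 0.200 / (12.0)² = 0.200 / 144.0 = 0.001389.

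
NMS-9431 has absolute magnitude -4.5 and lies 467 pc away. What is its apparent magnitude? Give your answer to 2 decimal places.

m = M + 5 log₁₀(d/10 pc) = -4.5 + 5 log₁₀(467/10)
  = -4.5 + 5 × 1.669 = -4.5 + 8.35 = 3.85.

3.85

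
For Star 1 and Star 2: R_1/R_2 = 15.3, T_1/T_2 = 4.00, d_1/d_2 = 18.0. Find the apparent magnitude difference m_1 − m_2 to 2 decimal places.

L_1/L_2 = (15.3)²(4.00)⁴ = 5.993×10^4.
F_1/F_2 = (L_1/L_2)/(d_1/d_2)² = 5.993×10^4/324.0 = 185.0.
m_1 − m_2 = −2.5 log₁₀(185.0) = -5.67.

-5.67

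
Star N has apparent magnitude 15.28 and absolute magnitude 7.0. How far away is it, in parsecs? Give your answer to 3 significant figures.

453 pc

m − M = 5 log₁₀(d/10 pc)
15.28 − (7.0) = 8.28 = 5 log₁₀(d/10)
d = 10 × 10^(8.28/5) = 10 × 10^1.656 = 452.9 pc.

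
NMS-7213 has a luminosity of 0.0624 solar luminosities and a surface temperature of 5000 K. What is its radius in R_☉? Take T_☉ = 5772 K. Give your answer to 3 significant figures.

R/R_☉ = √(L/L_☉) / (T/T_☉)² = √(0.0624) / (0.8663)²
       = 0.2498 / 0.7504 = 0.3329.

0.333 R_☉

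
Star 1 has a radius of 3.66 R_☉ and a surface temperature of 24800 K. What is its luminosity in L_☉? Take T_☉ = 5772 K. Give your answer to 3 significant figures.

4.57×10^3 L_☉

L/L_☉ = (R/R_☉)² (T/T_☉)⁴ = (3.66)² × (24800/5772)⁴
       = 13.40 × (4.297)⁴ = 13.40 × 340.8 = 4565.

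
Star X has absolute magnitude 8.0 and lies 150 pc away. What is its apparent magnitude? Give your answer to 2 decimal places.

13.88

m = M + 5 log₁₀(d/10 pc) = 8.0 + 5 log₁₀(150/10)
  = 8.0 + 5 × 1.176 = 8.0 + 5.88 = 13.88.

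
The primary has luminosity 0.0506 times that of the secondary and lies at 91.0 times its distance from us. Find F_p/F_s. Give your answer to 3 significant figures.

6.11×10^-6

F = L/(4πd²), so F_p/F_s = (L_p/L_s) / (d_p/d_s)²
= 0.0506 / (91.0)² = 0.0506 / 8281 = 6.110×10^-6.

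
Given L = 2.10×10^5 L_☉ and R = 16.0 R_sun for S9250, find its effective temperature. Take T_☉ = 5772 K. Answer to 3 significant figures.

3.09×10^4 K

T/T_☉ = (L/L_☉)^(1/4) / (R/R_☉)^(1/2)
T = 5772 × (2.10×10^5)^(1/4) / √(16.0) = 5772 × 21.41 / 4.000 = 3.089×10^4 K.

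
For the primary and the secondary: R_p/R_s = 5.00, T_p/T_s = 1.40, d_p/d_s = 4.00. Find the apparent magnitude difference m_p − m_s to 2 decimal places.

L_p/L_s = (5.00)²(1.40)⁴ = 96.04.
F_p/F_s = (L_p/L_s)/(d_p/d_s)² = 96.04/16.00 = 6.002.
m_p − m_s = −2.5 log₁₀(6.002) = -1.95.

-1.95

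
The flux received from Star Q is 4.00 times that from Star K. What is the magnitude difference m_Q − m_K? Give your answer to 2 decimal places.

m_Q − m_K = −2.5 log₁₀(F_Q/F_K) = −2.5 log₁₀(4.00) = −2.5 × (0.602) = -1.505.

-1.51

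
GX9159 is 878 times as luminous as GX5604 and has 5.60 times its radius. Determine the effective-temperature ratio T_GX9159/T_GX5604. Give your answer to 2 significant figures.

2.3

L ∝ R²T⁴ gives T ∝ (L/R²)^(1/4), so
T_GX9159/T_GX5604 = (878 / 5.60²)^(1/4) = (28.00)^(1/4) = 2.300.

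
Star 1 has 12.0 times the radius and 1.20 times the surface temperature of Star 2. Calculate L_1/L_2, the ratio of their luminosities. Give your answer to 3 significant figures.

From the Stefan–Boltzmann law, L ∝ R²T⁴, so
L_1/L_2 = (R_1/R_2)² (T_1/T_2)⁴ = (12.0)² × (1.20)⁴ = 144.0 × 2.074 = 298.6.

299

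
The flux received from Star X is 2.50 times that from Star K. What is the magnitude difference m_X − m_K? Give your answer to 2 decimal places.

-0.99

m_X − m_K = −2.5 log₁₀(F_X/F_K) = −2.5 log₁₀(2.50) = −2.5 × (0.398) = -0.995.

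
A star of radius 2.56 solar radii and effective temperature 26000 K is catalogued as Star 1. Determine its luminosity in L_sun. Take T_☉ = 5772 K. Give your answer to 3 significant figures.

2.70×10^3 L_sun

L/L_☉ = (R/R_☉)² (T/T_☉)⁴ = (2.56)² × (26000/5772)⁴
       = 6.554 × (4.505)⁴ = 6.554 × 411.7 = 2698.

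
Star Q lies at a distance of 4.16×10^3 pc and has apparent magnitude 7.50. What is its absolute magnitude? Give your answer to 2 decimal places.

-5.60

M = m − 5 log₁₀(d/10 pc) = 7.50 − 5 log₁₀(4.16×10^3/10)
  = 7.50 − 5 × 2.619 = 7.50 − 13.10 = -5.60.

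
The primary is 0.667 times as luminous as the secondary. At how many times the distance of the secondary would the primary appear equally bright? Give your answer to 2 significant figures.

Equal flux requires L_p/d_p² = L_s/d_s², so d_p/d_s = √(L_p/L_s)
= √(0.667) = 0.8167.

0.82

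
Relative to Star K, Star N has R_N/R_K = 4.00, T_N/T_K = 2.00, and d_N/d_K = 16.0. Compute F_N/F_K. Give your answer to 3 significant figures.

1.00

L_N/L_K = (R_N/R_K)²(T_N/T_K)⁴ = (4.00)² × (2.00)⁴ = 256.0.
F_N/F_K = (L_N/L_K)/(d_N/d_K)² = 256.0 / (16.0)² = 1.000.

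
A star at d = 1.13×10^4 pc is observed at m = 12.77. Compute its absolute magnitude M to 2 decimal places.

M = m − 5 log₁₀(d/10 pc) = 12.77 − 5 log₁₀(1.13×10^4/10)
  = 12.77 − 5 × 3.053 = 12.77 − 15.27 = -2.50.

-2.50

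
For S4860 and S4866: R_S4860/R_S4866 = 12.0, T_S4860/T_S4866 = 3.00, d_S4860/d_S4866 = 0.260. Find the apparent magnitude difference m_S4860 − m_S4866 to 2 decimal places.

L_S4860/L_S4866 = (12.0)²(3.00)⁴ = 1.166×10^4.
F_S4860/F_S4866 = (L_S4860/L_S4866)/(d_S4860/d_S4866)² = 1.166×10^4/0.06760 = 1.725×10^5.
m_S4860 − m_S4866 = −2.5 log₁₀(1.725×10^5) = -13.09.

-13.09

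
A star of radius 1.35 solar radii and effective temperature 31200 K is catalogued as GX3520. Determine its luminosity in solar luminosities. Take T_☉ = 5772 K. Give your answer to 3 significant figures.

1.56×10^3 solar luminosities

L/L_☉ = (R/R_☉)² (T/T_☉)⁴ = (1.35)² × (31200/5772)⁴
       = 1.823 × (5.405)⁴ = 1.823 × 853.7 = 1556.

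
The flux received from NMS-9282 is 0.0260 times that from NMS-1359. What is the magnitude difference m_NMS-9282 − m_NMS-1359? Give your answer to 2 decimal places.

3.96

m_NMS-9282 − m_NMS-1359 = −2.5 log₁₀(F_NMS-9282/F_NMS-1359) = −2.5 log₁₀(0.0260) = −2.5 × (-1.585) = 3.963.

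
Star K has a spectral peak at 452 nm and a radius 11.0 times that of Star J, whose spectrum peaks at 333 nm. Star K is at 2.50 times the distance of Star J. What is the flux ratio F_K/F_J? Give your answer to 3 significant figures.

5.70

Wien's law: T_K/T_J = λ_J/λ_K = 333/452 = 0.7367.
L_K/L_J = (R_K/R_J)²(T_K/T_J)⁴ = (11.0)²(0.7367)⁴ = 35.65.
F_K/F_J = (L_K/L_J)/(d_K/d_J)² = 35.65/(2.50)² = 5.703.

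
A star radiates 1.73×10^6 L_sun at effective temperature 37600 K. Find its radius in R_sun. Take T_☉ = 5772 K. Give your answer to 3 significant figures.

R/R_☉ = √(L/L_☉) / (T/T_☉)² = √(1.73×10^6) / (6.514)²
       = 1315 / 42.43 = 31.00.

31.0 R_sun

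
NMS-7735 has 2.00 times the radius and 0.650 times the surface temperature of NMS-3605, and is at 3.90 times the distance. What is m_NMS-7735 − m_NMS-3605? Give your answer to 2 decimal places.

3.32

L_NMS-7735/L_NMS-3605 = (2.00)²(0.650)⁴ = 0.7140.
F_NMS-7735/F_NMS-3605 = (L_NMS-7735/L_NMS-3605)/(d_NMS-7735/d_NMS-3605)² = 0.7140/15.21 = 0.04694.
m_NMS-7735 − m_NMS-3605 = −2.5 log₁₀(0.04694) = 3.32.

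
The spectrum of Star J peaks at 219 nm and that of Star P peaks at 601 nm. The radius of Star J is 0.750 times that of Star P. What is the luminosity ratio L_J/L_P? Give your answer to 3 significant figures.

Wien's law gives T ∝ 1/λ_max, so T_J/T_P = λ_P/λ_J = 601/219 = 2.744.
Then L ∝ R²T⁴ gives L_J/L_P = (0.750)² × (2.744)⁴ = 0.5625 × 56.72 = 31.90.

31.9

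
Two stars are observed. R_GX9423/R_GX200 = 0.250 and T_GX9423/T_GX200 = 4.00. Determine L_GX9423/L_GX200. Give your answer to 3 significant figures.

16.0

From the Stefan–Boltzmann law, L ∝ R²T⁴, so
L_GX9423/L_GX200 = (R_GX9423/R_GX200)² (T_GX9423/T_GX200)⁴ = (0.250)² × (4.00)⁴ = 0.06250 × 256.0 = 16.00.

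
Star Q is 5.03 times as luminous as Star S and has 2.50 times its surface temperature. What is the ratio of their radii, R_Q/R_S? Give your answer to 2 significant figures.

L ∝ R²T⁴ gives R ∝ √L / T², so
R_Q/R_S = √(5.03) / (2.50)² = 2.243 / 6.250 = 0.3588.

0.36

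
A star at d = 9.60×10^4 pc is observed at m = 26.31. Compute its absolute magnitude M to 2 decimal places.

6.40

M = m − 5 log₁₀(d/10 pc) = 26.31 − 5 log₁₀(9.60×10^4/10)
  = 26.31 − 5 × 3.982 = 26.31 − 19.91 = 6.40.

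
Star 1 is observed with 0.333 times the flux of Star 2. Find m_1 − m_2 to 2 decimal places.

m_1 − m_2 = −2.5 log₁₀(F_1/F_2) = −2.5 log₁₀(0.333) = −2.5 × (-0.478) = 1.194.

1.19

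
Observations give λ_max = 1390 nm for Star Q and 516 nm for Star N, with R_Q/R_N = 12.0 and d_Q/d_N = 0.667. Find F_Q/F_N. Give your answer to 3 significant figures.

Wien's law: T_Q/T_N = λ_N/λ_Q = 516/1390 = 0.3712.
L_Q/L_N = (R_Q/R_N)²(T_Q/T_N)⁴ = (12.0)²(0.3712)⁴ = 2.735.
F_Q/F_N = (L_Q/L_N)/(d_Q/d_N)² = 2.735/(0.667)² = 6.147.

6.15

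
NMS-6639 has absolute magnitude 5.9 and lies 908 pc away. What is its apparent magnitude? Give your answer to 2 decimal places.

15.69

m = M + 5 log₁₀(d/10 pc) = 5.9 + 5 log₁₀(908/10)
  = 5.9 + 5 × 1.958 = 5.9 + 9.79 = 15.69.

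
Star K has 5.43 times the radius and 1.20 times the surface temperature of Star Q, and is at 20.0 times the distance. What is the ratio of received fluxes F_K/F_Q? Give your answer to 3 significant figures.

L_K/L_Q = (R_K/R_Q)²(T_K/T_Q)⁴ = (5.43)² × (1.20)⁴ = 61.14.
F_K/F_Q = (L_K/L_Q)/(d_K/d_Q)² = 61.14 / (20.0)² = 0.1528.

0.153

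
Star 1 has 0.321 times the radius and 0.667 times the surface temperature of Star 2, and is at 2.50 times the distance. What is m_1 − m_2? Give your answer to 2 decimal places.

6.22

L_1/L_2 = (0.321)²(0.667)⁴ = 0.02039.
F_1/F_2 = (L_1/L_2)/(d_1/d_2)² = 0.02039/6.250 = 0.003263.
m_1 − m_2 = −2.5 log₁₀(0.003263) = 6.22.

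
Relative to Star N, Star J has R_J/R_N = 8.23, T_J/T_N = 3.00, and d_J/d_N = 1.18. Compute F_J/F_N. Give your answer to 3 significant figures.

L_J/L_N = (R_J/R_N)²(T_J/T_N)⁴ = (8.23)² × (3.00)⁴ = 5486.
F_J/F_N = (L_J/L_N)/(d_J/d_N)² = 5486 / (1.18)² = 3940.

3.94×10^3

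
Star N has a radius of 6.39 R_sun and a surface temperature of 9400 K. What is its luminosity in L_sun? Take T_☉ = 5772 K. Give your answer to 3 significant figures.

287 L_sun

L/L_☉ = (R/R_☉)² (T/T_☉)⁴ = (6.39)² × (9400/5772)⁴
       = 40.83 × (1.629)⁴ = 40.83 × 7.034 = 287.2.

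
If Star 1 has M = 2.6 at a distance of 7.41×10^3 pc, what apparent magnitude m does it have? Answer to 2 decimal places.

16.95

m = M + 5 log₁₀(d/10 pc) = 2.6 + 5 log₁₀(7.41×10^3/10)
  = 2.6 + 5 × 2.870 = 2.6 + 14.35 = 16.95.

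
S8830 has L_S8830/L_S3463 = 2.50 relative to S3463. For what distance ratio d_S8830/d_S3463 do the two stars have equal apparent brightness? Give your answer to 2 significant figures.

1.6

Equal flux requires L_S8830/d_S8830² = L_S3463/d_S3463², so d_S8830/d_S3463 = √(L_S8830/L_S3463)
= √(2.50) = 1.581.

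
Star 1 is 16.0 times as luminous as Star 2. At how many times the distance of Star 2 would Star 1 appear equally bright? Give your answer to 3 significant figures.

Equal flux requires L_1/d_1² = L_2/d_2², so d_1/d_2 = √(L_1/L_2)
= √(16.0) = 4.000.

4.00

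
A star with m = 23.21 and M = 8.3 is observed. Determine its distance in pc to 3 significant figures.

9.59×10^3 pc

m − M = 5 log₁₀(d/10 pc)
23.21 − (8.3) = 14.91 = 5 log₁₀(d/10)
d = 10 × 10^(14.91/5) = 10 × 10^2.982 = 9594 pc.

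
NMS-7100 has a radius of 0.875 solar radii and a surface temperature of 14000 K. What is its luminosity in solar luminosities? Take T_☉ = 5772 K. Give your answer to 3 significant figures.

L/L_☉ = (R/R_☉)² (T/T_☉)⁴ = (0.875)² × (14000/5772)⁴
       = 0.7656 × (2.426)⁴ = 0.7656 × 34.61 = 26.50.

26.5 solar luminosities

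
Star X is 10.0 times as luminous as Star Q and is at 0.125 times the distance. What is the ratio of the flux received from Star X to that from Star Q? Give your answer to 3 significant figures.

F = L/(4πd²), so F_X/F_Q = (L_X/L_Q) / (d_X/d_Q)²
= 10.0 / (0.125)² = 10.0 / 0.01562 = 640.0.

640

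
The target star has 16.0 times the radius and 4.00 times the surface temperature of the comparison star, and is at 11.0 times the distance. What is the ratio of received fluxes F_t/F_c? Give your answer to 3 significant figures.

542

L_t/L_c = (R_t/R_c)²(T_t/T_c)⁴ = (16.0)² × (4.00)⁴ = 6.554×10^4.
F_t/F_c = (L_t/L_c)/(d_t/d_c)² = 6.554×10^4 / (11.0)² = 541.6.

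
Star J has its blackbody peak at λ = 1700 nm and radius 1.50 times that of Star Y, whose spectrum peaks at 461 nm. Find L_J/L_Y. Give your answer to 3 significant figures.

Wien's law gives T ∝ 1/λ_max, so T_J/T_Y = λ_Y/λ_J = 461/1700 = 0.2712.
Then L ∝ R²T⁴ gives L_J/L_Y = (1.50)² × (0.2712)⁴ = 2.250 × 0.005408 = 0.01217.

0.0122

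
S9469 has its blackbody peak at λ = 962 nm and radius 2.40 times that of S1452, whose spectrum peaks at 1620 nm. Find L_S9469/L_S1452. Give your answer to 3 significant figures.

46.3

Wien's law gives T ∝ 1/λ_max, so T_S9469/T_S1452 = λ_S1452/λ_S9469 = 1620/962 = 1.684.
Then L ∝ R²T⁴ gives L_S9469/L_S1452 = (2.40)² × (1.684)⁴ = 5.760 × 8.042 = 46.32.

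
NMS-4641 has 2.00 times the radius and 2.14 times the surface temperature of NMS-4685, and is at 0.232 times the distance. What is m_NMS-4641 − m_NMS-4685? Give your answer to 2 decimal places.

-7.98

L_NMS-4641/L_NMS-4685 = (2.00)²(2.14)⁴ = 83.89.
F_NMS-4641/F_NMS-4685 = (L_NMS-4641/L_NMS-4685)/(d_NMS-4641/d_NMS-4685)² = 83.89/0.05382 = 1559.
m_NMS-4641 − m_NMS-4685 = −2.5 log₁₀(1559) = -7.98.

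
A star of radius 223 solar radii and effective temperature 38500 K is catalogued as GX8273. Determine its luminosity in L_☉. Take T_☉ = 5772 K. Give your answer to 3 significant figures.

L/L_☉ = (R/R_☉)² (T/T_☉)⁴ = (223)² × (38500/5772)⁴
       = 4.973×10^4 × (6.670)⁴ = 4.973×10^4 × 1979 = 9.843×10^7.

9.84×10^7 L_☉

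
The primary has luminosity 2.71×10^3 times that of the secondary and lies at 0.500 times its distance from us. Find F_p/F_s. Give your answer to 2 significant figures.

F = L/(4πd²), so F_p/F_s = (L_p/L_s) / (d_p/d_s)²
= 2.71×10^3 / (0.500)² = 2.71×10^3 / 0.2500 = 1.084×10^4.

1.1×10^4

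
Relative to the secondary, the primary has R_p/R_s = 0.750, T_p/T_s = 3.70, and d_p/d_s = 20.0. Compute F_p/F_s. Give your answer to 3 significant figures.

L_p/L_s = (R_p/R_s)²(T_p/T_s)⁴ = (0.750)² × (3.70)⁴ = 105.4.
F_p/F_s = (L_p/L_s)/(d_p/d_s)² = 105.4 / (20.0)² = 0.2636.

0.264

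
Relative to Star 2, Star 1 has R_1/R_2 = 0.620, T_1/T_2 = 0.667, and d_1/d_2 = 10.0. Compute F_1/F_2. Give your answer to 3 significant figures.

L_1/L_2 = (R_1/R_2)²(T_1/T_2)⁴ = (0.620)² × (0.667)⁴ = 0.07608.
F_1/F_2 = (L_1/L_2)/(d_1/d_2)² = 0.07608 / (10.0)² = 7.608×10^-4.

7.61×10^-4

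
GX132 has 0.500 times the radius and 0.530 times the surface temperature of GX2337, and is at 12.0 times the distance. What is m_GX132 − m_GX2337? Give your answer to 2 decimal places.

9.66

L_GX132/L_GX2337 = (0.500)²(0.530)⁴ = 0.01973.
F_GX132/F_GX2337 = (L_GX132/L_GX2337)/(d_GX132/d_GX2337)² = 0.01973/144.0 = 1.370×10^-4.
m_GX132 − m_GX2337 = −2.5 log₁₀(1.370×10^-4) = 9.66.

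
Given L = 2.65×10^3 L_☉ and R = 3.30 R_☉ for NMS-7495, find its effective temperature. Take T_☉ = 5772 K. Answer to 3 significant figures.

T/T_☉ = (L/L_☉)^(1/4) / (R/R_☉)^(1/2)
T = 5772 × (2.65×10^3)^(1/4) / √(3.30) = 5772 × 7.175 / 1.817 = 2.280×10^4 K.

2.28×10^4 K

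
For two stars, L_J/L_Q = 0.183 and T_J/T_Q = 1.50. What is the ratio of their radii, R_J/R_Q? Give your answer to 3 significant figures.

L ∝ R²T⁴ gives R ∝ √L / T², so
R_J/R_Q = √(0.183) / (1.50)² = 0.4278 / 2.250 = 0.1901.

0.190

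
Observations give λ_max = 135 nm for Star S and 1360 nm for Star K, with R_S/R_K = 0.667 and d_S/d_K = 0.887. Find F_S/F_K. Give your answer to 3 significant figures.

5.82×10^3

Wien's law: T_S/T_K = λ_K/λ_S = 1360/135 = 10.07.
L_S/L_K = (R_S/R_K)²(T_S/T_K)⁴ = (0.667)²(10.07)⁴ = 4582.
F_S/F_K = (L_S/L_K)/(d_S/d_K)² = 4582/(0.887)² = 5824.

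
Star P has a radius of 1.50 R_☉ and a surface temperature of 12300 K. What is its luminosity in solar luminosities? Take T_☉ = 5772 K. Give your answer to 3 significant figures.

46.4 solar luminosities

L/L_☉ = (R/R_☉)² (T/T_☉)⁴ = (1.50)² × (12300/5772)⁴
       = 2.250 × (2.131)⁴ = 2.250 × 20.62 = 46.40.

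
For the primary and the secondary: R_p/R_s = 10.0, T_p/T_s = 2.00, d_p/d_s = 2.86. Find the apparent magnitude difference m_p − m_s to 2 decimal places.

-5.73

L_p/L_s = (10.0)²(2.00)⁴ = 1600.
F_p/F_s = (L_p/L_s)/(d_p/d_s)² = 1600/8.180 = 195.6.
m_p − m_s = −2.5 log₁₀(195.6) = -5.73.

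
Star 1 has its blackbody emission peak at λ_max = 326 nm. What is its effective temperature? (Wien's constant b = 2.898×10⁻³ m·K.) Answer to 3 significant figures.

8.89×10^3 K

T = b/λ_max = 2.898×10⁻³ / (326×10⁻⁹) = 8890 K.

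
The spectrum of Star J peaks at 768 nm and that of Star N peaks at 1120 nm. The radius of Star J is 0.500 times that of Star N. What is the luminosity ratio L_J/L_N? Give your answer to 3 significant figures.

Wien's law gives T ∝ 1/λ_max, so T_J/T_N = λ_N/λ_J = 1120/768 = 1.458.
Then L ∝ R²T⁴ gives L_J/L_N = (0.500)² × (1.458)⁴ = 0.2500 × 4.523 = 1.131.

1.13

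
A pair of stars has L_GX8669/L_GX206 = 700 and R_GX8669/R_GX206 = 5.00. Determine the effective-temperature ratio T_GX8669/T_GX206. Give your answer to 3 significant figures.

L ∝ R²T⁴ gives T ∝ (L/R²)^(1/4), so
T_GX8669/T_GX206 = (700 / 5.00²)^(1/4) = (28.00)^(1/4) = 2.300.

2.30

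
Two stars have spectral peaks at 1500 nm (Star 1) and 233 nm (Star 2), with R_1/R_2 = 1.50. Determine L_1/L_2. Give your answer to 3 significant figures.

Wien's law gives T ∝ 1/λ_max, so T_1/T_2 = λ_2/λ_1 = 233/1500 = 0.1553.
Then L ∝ R²T⁴ gives L_1/L_2 = (1.50)² × (0.1553)⁴ = 2.250 × 5.822×10^-4 = 0.001310.

0.00131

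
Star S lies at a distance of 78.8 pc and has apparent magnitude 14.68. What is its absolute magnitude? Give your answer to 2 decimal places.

10.20

M = m − 5 log₁₀(d/10 pc) = 14.68 − 5 log₁₀(78.8/10)
  = 14.68 − 5 × 0.897 = 14.68 − 4.48 = 10.20.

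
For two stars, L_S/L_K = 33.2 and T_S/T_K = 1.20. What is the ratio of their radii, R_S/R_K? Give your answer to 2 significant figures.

4.0

L ∝ R²T⁴ gives R ∝ √L / T², so
R_S/R_K = √(33.2) / (1.20)² = 5.762 / 1.440 = 4.001.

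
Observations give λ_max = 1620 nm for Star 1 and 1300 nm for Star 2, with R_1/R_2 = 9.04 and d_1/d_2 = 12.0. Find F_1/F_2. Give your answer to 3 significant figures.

0.235

Wien's law: T_1/T_2 = λ_2/λ_1 = 1300/1620 = 0.8025.
L_1/L_2 = (R_1/R_2)²(T_1/T_2)⁴ = (9.04)²(0.8025)⁴ = 33.89.
F_1/F_2 = (L_1/L_2)/(d_1/d_2)² = 33.89/(12.0)² = 0.2353.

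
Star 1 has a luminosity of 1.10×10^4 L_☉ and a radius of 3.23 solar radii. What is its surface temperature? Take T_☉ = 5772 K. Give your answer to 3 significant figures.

3.29×10^4 K

T/T_☉ = (L/L_☉)^(1/4) / (R/R_☉)^(1/2)
T = 5772 × (1.10×10^4)^(1/4) / √(3.23) = 5772 × 10.24 / 1.797 = 3.289×10^4 K.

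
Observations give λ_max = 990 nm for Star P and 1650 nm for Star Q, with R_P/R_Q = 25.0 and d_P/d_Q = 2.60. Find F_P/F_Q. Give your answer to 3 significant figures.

Wien's law: T_P/T_Q = λ_Q/λ_P = 1650/990 = 1.667.
L_P/L_Q = (R_P/R_Q)²(T_P/T_Q)⁴ = (25.0)²(1.667)⁴ = 4823.
F_P/F_Q = (L_P/L_Q)/(d_P/d_Q)² = 4823/(2.60)² = 713.4.

713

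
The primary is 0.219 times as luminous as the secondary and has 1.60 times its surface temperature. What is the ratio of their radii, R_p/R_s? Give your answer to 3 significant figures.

L ∝ R²T⁴ gives R ∝ √L / T², so
R_p/R_s = √(0.219) / (1.60)² = 0.4680 / 2.560 = 0.1828.

0.183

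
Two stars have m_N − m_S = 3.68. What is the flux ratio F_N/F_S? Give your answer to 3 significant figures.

F_N/F_S = 10^(−(m_N − m_S)/2.5) = 10^(-3.68/2.5) = 10^-1.472 = 0.03373.

0.0337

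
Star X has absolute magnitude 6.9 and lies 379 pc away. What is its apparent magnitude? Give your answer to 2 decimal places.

m = M + 5 log₁₀(d/10 pc) = 6.9 + 5 log₁₀(379/10)
  = 6.9 + 5 × 1.579 = 6.9 + 7.89 = 14.79.

14.79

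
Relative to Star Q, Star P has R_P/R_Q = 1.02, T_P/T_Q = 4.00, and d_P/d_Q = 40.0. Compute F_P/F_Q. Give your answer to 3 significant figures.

0.166

L_P/L_Q = (R_P/R_Q)²(T_P/T_Q)⁴ = (1.02)² × (4.00)⁴ = 266.3.
F_P/F_Q = (L_P/L_Q)/(d_P/d_Q)² = 266.3 / (40.0)² = 0.1665.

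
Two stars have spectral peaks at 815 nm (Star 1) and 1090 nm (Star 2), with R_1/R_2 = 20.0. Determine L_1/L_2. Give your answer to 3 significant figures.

1.28×10^3

Wien's law gives T ∝ 1/λ_max, so T_1/T_2 = λ_2/λ_1 = 1090/815 = 1.337.
Then L ∝ R²T⁴ gives L_1/L_2 = (20.0)² × (1.337)⁴ = 400.0 × 3.199 = 1280.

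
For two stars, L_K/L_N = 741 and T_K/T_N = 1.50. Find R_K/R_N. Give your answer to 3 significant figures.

L ∝ R²T⁴ gives R ∝ √L / T², so
R_K/R_N = √(741) / (1.50)² = 27.22 / 2.250 = 12.10.

12.1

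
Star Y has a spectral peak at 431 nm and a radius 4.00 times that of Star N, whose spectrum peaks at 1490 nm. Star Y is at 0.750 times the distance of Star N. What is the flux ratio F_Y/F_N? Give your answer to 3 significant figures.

4.06×10^3

Wien's law: T_Y/T_N = λ_N/λ_Y = 1490/431 = 3.457.
L_Y/L_N = (R_Y/R_N)²(T_Y/T_N)⁴ = (4.00)²(3.457)⁴ = 2285.
F_Y/F_N = (L_Y/L_N)/(d_Y/d_N)² = 2285/(0.750)² = 4063.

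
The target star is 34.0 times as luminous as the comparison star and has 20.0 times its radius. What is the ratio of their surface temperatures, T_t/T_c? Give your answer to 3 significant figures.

L ∝ R²T⁴ gives T ∝ (L/R²)^(1/4), so
T_t/T_c = (34.0 / 20.0²)^(1/4) = (0.08500)^(1/4) = 0.5400.

0.540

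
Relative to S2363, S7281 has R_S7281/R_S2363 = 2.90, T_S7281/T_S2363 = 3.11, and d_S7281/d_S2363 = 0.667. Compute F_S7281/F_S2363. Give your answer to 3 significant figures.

L_S7281/L_S2363 = (R_S7281/R_S2363)²(T_S7281/T_S2363)⁴ = (2.90)² × (3.11)⁴ = 786.8.
F_S7281/F_S2363 = (L_S7281/L_S2363)/(d_S7281/d_S2363)² = 786.8 / (0.667)² = 1768.

1.77×10^3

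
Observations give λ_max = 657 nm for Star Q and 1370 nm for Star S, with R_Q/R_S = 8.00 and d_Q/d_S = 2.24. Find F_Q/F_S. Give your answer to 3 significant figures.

241

Wien's law: T_Q/T_S = λ_S/λ_Q = 1370/657 = 2.085.
L_Q/L_S = (R_Q/R_S)²(T_Q/T_S)⁴ = (8.00)²(2.085)⁴ = 1210.
F_Q/F_S = (L_Q/L_S)/(d_Q/d_S)² = 1210/(2.24)² = 241.2.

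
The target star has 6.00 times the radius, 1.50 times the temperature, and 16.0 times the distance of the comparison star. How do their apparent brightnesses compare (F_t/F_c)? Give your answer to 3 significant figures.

L_t/L_c = (R_t/R_c)²(T_t/T_c)⁴ = (6.00)² × (1.50)⁴ = 182.2.
F_t/F_c = (L_t/L_c)/(d_t/d_c)² = 182.2 / (16.0)² = 0.7119.

0.712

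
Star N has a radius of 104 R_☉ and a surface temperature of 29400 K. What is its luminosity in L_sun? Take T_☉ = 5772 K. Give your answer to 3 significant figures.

L/L_☉ = (R/R_☉)² (T/T_☉)⁴ = (104)² × (29400/5772)⁴
       = 1.082×10^4 × (5.094)⁴ = 1.082×10^4 × 673.1 = 7.280×10^6.

7.28×10^6 L_sun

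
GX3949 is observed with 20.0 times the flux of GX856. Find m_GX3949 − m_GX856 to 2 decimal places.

m_GX3949 − m_GX856 = −2.5 log₁₀(F_GX3949/F_GX856) = −2.5 log₁₀(20.0) = −2.5 × (1.301) = -3.253.

-3.25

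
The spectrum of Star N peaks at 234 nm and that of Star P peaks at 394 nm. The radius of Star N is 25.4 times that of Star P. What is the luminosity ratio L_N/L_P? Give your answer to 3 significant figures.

Wien's law gives T ∝ 1/λ_max, so T_N/T_P = λ_P/λ_N = 394/234 = 1.684.
Then L ∝ R²T⁴ gives L_N/L_P = (25.4)² × (1.684)⁴ = 645.2 × 8.038 = 5185.

5.19×10^3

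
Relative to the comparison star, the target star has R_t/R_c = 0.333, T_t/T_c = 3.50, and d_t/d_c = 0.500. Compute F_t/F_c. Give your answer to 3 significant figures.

L_t/L_c = (R_t/R_c)²(T_t/T_c)⁴ = (0.333)² × (3.50)⁴ = 16.64.
F_t/F_c = (L_t/L_c)/(d_t/d_c)² = 16.64 / (0.500)² = 66.56.

66.6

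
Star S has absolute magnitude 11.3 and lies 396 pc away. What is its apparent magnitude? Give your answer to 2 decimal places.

19.29

m = M + 5 log₁₀(d/10 pc) = 11.3 + 5 log₁₀(396/10)
  = 11.3 + 5 × 1.598 = 11.3 + 7.99 = 19.29.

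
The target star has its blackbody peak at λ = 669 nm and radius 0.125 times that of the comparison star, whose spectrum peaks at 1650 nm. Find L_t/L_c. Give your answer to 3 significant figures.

0.578

Wien's law gives T ∝ 1/λ_max, so T_t/T_c = λ_c/λ_t = 1650/669 = 2.466.
Then L ∝ R²T⁴ gives L_t/L_c = (0.125)² × (2.466)⁴ = 0.01562 × 37.00 = 0.5782.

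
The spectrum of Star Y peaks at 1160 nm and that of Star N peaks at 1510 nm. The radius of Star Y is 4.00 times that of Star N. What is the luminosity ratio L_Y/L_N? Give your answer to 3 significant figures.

45.9

Wien's law gives T ∝ 1/λ_max, so T_Y/T_N = λ_N/λ_Y = 1510/1160 = 1.302.
Then L ∝ R²T⁴ gives L_Y/L_N = (4.00)² × (1.302)⁴ = 16.00 × 2.871 = 45.94.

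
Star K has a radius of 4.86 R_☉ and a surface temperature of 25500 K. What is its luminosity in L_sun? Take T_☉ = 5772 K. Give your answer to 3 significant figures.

9.00×10^3 L_sun

L/L_☉ = (R/R_☉)² (T/T_☉)⁴ = (4.86)² × (25500/5772)⁴
       = 23.62 × (4.418)⁴ = 23.62 × 380.9 = 8998.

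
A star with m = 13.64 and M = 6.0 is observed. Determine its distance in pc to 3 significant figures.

m − M = 5 log₁₀(d/10 pc)
13.64 − (6.0) = 7.64 = 5 log₁₀(d/10)
d = 10 × 10^(7.64/5) = 10 × 10^1.528 = 337.3 pc.

337 pc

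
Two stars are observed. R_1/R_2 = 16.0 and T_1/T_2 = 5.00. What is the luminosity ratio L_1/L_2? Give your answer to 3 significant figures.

1.60×10^5

From the Stefan–Boltzmann law, L ∝ R²T⁴, so
L_1/L_2 = (R_1/R_2)² (T_1/T_2)⁴ = (16.0)² × (5.00)⁴ = 256.0 × 625.0 = 1.600×10^5.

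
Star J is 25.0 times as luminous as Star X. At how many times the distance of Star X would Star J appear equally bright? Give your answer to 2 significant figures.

5.0

Equal flux requires L_J/d_J² = L_X/d_X², so d_J/d_X = √(L_J/L_X)
= √(25.0) = 5.000.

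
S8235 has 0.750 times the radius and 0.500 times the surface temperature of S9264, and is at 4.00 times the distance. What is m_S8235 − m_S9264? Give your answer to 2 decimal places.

L_S8235/L_S9264 = (0.750)²(0.500)⁴ = 0.03516.
F_S8235/F_S9264 = (L_S8235/L_S9264)/(d_S8235/d_S9264)² = 0.03516/16.00 = 0.002197.
m_S8235 − m_S9264 = −2.5 log₁₀(0.002197) = 6.65.

6.65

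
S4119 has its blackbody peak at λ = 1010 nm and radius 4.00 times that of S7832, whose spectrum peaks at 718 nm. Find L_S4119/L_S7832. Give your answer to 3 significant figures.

Wien's law gives T ∝ 1/λ_max, so T_S4119/T_S7832 = λ_S7832/λ_S4119 = 718/1010 = 0.7109.
Then L ∝ R²T⁴ gives L_S4119/L_S7832 = (4.00)² × (0.7109)⁴ = 16.00 × 0.2554 = 4.086.

4.09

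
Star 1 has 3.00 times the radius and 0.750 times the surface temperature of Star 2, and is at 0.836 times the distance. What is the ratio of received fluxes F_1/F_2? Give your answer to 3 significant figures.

4.07

L_1/L_2 = (R_1/R_2)²(T_1/T_2)⁴ = (3.00)² × (0.750)⁴ = 2.848.
F_1/F_2 = (L_1/L_2)/(d_1/d_2)² = 2.848 / (0.836)² = 4.075.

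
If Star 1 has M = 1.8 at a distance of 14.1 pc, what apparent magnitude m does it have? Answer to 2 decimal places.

m = M + 5 log₁₀(d/10 pc) = 1.8 + 5 log₁₀(14.1/10)
  = 1.8 + 5 × 0.149 = 1.8 + 0.75 = 2.55.

2.55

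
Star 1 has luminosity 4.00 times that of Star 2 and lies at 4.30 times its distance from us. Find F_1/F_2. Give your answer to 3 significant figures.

F = L/(4πd²), so F_1/F_2 = (L_1/L_2) / (d_1/d_2)²
= 4.00 / (4.30)² = 4.00 / 18.49 = 0.2163.

0.216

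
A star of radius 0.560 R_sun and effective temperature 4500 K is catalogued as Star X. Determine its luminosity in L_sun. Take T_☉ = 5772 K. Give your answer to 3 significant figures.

L/L_☉ = (R/R_☉)² (T/T_☉)⁴ = (0.560)² × (4500/5772)⁴
       = 0.3136 × (0.7796)⁴ = 0.3136 × 0.3694 = 0.1159.

0.116 L_sun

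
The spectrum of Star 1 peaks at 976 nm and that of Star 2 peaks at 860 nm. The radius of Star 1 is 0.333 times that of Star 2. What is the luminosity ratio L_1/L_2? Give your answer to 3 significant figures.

Wien's law gives T ∝ 1/λ_max, so T_1/T_2 = λ_2/λ_1 = 860/976 = 0.8811.
Then L ∝ R²T⁴ gives L_1/L_2 = (0.333)² × (0.8811)⁴ = 0.1109 × 0.6028 = 0.06685.

0.0668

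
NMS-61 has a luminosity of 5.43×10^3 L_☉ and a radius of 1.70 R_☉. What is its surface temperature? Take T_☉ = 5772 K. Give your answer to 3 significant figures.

T/T_☉ = (L/L_☉)^(1/4) / (R/R_☉)^(1/2)
T = 5772 × (5.43×10^3)^(1/4) / √(1.70) = 5772 × 8.584 / 1.304 = 3.800×10^4 K.

3.80×10^4 K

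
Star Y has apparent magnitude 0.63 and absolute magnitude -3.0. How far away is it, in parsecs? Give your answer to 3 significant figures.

53.2 pc

m − M = 5 log₁₀(d/10 pc)
0.63 − (-3.0) = 3.63 = 5 log₁₀(d/10)
d = 10 × 10^(3.63/5) = 10 × 10^0.726 = 53.21 pc.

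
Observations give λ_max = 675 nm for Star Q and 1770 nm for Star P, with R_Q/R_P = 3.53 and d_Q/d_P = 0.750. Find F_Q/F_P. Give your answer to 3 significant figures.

1.05×10^3

Wien's law: T_Q/T_P = λ_P/λ_Q = 1770/675 = 2.622.
L_Q/L_P = (R_Q/R_P)²(T_Q/T_P)⁴ = (3.53)²(2.622)⁴ = 589.2.
F_Q/F_P = (L_Q/L_P)/(d_Q/d_P)² = 589.2/(0.750)² = 1047.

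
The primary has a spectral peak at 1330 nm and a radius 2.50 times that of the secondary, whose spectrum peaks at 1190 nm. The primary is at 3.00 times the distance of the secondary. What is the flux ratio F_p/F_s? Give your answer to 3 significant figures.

Wien's law: T_p/T_s = λ_s/λ_p = 1190/1330 = 0.8947.
L_p/L_s = (R_p/R_s)²(T_p/T_s)⁴ = (2.50)²(0.8947)⁴ = 4.006.
F_p/F_s = (L_p/L_s)/(d_p/d_s)² = 4.006/(3.00)² = 0.4451.

0.445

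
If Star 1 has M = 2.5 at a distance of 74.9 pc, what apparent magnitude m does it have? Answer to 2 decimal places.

6.87

m = M + 5 log₁₀(d/10 pc) = 2.5 + 5 log₁₀(74.9/10)
  = 2.5 + 5 × 0.874 = 2.5 + 4.37 = 6.87.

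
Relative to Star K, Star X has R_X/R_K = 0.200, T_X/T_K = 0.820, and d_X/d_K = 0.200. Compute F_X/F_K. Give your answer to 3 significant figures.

0.452

L_X/L_K = (R_X/R_K)²(T_X/T_K)⁴ = (0.200)² × (0.820)⁴ = 0.01808.
F_X/F_K = (L_X/L_K)/(d_X/d_K)² = 0.01808 / (0.200)² = 0.4521.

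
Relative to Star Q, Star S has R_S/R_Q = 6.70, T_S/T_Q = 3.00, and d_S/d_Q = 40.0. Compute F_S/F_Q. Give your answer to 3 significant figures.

L_S/L_Q = (R_S/R_Q)²(T_S/T_Q)⁴ = (6.70)² × (3.00)⁴ = 3636.
F_S/F_Q = (L_S/L_Q)/(d_S/d_Q)² = 3636 / (40.0)² = 2.273.

2.27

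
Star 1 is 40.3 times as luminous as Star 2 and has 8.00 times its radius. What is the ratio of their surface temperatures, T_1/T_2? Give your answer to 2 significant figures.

0.89

L ∝ R²T⁴ gives T ∝ (L/R²)^(1/4), so
T_1/T_2 = (40.3 / 8.00²)^(1/4) = (0.6297)^(1/4) = 0.8908.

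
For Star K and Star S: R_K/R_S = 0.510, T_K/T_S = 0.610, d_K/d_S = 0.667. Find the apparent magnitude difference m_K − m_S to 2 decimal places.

2.73

L_K/L_S = (0.510)²(0.610)⁴ = 0.03601.
F_K/F_S = (L_K/L_S)/(d_K/d_S)² = 0.03601/0.4449 = 0.08095.
m_K − m_S = −2.5 log₁₀(0.08095) = 2.73.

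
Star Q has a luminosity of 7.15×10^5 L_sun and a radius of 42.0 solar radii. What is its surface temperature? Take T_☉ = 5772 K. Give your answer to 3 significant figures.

T/T_☉ = (L/L_☉)^(1/4) / (R/R_☉)^(1/2)
T = 5772 × (7.15×10^5)^(1/4) / √(42.0) = 5772 × 29.08 / 6.481 = 2.590×10^4 K.

2.59×10^4 K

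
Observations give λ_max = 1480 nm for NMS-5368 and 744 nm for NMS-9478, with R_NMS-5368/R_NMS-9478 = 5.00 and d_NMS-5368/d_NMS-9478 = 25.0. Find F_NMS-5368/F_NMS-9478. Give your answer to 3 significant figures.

0.00255

Wien's law: T_NMS-5368/T_NMS-9478 = λ_NMS-9478/λ_NMS-5368 = 744/1480 = 0.5027.
L_NMS-5368/L_NMS-9478 = (R_NMS-5368/R_NMS-9478)²(T_NMS-5368/T_NMS-9478)⁴ = (5.00)²(0.5027)⁴ = 1.597.
F_NMS-5368/F_NMS-9478 = (L_NMS-5368/L_NMS-9478)/(d_NMS-5368/d_NMS-9478)² = 1.597/(25.0)² = 0.002554.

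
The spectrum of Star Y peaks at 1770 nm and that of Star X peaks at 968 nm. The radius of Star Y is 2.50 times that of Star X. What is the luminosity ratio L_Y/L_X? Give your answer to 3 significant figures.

Wien's law gives T ∝ 1/λ_max, so T_Y/T_X = λ_X/λ_Y = 968/1770 = 0.5469.
Then L ∝ R²T⁴ gives L_Y/L_X = (2.50)² × (0.5469)⁴ = 6.250 × 0.08946 = 0.5591.

0.559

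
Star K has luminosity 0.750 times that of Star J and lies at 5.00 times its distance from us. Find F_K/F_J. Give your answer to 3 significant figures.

0.0300

F = L/(4πd²), so F_K/F_J = (L_K/L_J) / (d_K/d_J)²
= 0.750 / (5.00)² = 0.750 / 25.00 = 0.03000.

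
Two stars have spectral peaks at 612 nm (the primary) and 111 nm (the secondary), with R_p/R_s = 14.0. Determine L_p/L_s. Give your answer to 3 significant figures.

Wien's law gives T ∝ 1/λ_max, so T_p/T_s = λ_s/λ_p = 111/612 = 0.1814.
Then L ∝ R²T⁴ gives L_p/L_s = (14.0)² × (0.1814)⁴ = 196.0 × 0.001082 = 0.2121.

0.212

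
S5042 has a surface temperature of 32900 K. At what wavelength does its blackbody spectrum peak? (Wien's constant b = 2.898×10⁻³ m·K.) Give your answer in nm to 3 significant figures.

λ_max = b/T = 2.898×10⁻³ / 32900 = 8.81×10^-8 m = 88.09 nm.

88.1 nm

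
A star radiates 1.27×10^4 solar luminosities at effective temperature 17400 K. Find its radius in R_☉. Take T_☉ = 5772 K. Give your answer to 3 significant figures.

12.4 R_☉

R/R_☉ = √(L/L_☉) / (T/T_☉)² = √(1.27×10^4) / (3.015)²
       = 112.7 / 9.088 = 12.40.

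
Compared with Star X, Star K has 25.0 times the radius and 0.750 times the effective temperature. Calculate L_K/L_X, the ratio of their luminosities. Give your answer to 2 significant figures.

2.0×10^2

From the Stefan–Boltzmann law, L ∝ R²T⁴, so
L_K/L_X = (R_K/R_X)² (T_K/T_X)⁴ = (25.0)² × (0.750)⁴ = 625.0 × 0.3164 = 197.8.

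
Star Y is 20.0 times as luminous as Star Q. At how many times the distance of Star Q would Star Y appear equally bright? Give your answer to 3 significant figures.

Equal flux requires L_Y/d_Y² = L_Q/d_Q², so d_Y/d_Q = √(L_Y/L_Q)
= √(20.0) = 4.472.

4.47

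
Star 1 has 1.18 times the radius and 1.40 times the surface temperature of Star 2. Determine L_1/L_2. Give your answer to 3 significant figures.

5.35

From the Stefan–Boltzmann law, L ∝ R²T⁴, so
L_1/L_2 = (R_1/R_2)² (T_1/T_2)⁴ = (1.18)² × (1.40)⁴ = 1.392 × 3.842 = 5.349.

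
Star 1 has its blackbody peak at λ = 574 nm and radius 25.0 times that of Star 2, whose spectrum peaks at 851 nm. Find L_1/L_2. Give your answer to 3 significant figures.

3.02×10^3

Wien's law gives T ∝ 1/λ_max, so T_1/T_2 = λ_2/λ_1 = 851/574 = 1.483.
Then L ∝ R²T⁴ gives L_1/L_2 = (25.0)² × (1.483)⁴ = 625.0 × 4.831 = 3020.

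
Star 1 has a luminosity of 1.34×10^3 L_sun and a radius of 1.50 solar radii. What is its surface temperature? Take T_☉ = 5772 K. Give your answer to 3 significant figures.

2.85×10^4 K

T/T_☉ = (L/L_☉)^(1/4) / (R/R_☉)^(1/2)
T = 5772 × (1.34×10^3)^(1/4) / √(1.50) = 5772 × 6.050 / 1.225 = 2.851×10^4 K.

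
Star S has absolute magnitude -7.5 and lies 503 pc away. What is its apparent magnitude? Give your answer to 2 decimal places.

m = M + 5 log₁₀(d/10 pc) = -7.5 + 5 log₁₀(503/10)
  = -7.5 + 5 × 1.702 = -7.5 + 8.51 = 1.01.

1.01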